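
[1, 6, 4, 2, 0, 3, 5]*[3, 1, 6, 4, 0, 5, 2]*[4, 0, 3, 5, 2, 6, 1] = [0, 3, 4, 1, 5, 2, 6]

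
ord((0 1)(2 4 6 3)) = 4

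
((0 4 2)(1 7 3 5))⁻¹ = (0 2 4)(1 5 3 7)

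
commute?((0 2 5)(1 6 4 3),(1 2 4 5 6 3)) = no:(0 2 5)(1 6 4 3)*(1 2 4 5 6 3) = (0 4 1 3 2 6 5),(1 2 4 5 6 3)*(0 2 5)(1 6 4 3) = (0 2 3 6 1 5 4)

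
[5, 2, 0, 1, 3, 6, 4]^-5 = [6, 0, 5, 2, 1, 4, 3]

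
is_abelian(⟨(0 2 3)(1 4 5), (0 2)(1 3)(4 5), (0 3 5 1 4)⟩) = no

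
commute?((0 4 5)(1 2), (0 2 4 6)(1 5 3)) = no:(0 4 5)(1 2)*(0 2 4 6)(1 5 3) = (0 6)(1 4 3)(2 5), (0 2 4 6)(1 5 3)*(0 4 5)(1 2) = (0 1)(2 5 3)(4 6)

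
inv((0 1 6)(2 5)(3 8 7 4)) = (0 6 1)(2 5)(3 4 7 8)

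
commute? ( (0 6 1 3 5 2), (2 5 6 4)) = no: (0 6 1 3 5 2) * (2 5 6 4) = (0 4 2)(1 3 6), (2 5 6 4) * (0 6 1 3 5 2) = (0 6 4)(1 3 5)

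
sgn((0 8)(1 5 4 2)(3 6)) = -1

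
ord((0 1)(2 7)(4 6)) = 2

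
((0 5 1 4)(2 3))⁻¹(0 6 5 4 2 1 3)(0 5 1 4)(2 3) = (0 3 4 2 5 6 1)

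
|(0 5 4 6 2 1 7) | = 7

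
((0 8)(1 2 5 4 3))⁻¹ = (0 8)(1 3 4 5 2)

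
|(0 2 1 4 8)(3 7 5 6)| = 20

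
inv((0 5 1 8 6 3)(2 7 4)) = (0 3 6 8 1 5)(2 4 7)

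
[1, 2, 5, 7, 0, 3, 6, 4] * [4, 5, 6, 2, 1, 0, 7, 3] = [5, 6, 0, 3, 4, 2, 7, 1]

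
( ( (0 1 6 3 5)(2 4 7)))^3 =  (0 3 1 5 6)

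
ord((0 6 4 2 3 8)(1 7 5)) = 6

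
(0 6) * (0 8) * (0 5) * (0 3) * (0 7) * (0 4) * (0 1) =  (0 6 8 5 3 7 4 1)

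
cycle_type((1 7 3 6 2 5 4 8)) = 8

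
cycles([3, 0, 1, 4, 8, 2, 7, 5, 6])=(0 3 4 8 6 7 5 2 1) 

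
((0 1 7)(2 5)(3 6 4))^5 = (0 7 1)(2 5)(3 4 6)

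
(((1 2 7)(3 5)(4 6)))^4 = (1 2 7)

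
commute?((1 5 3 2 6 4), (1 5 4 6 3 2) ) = no:(1 5 3 2 6 4)*(1 5 4 6 3 2) = (1 4 5 2 3), (1 5 4 6 3 2)*(1 5 3 2 6 4) = (1 3 6 2 5) 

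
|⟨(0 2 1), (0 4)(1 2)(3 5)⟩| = 24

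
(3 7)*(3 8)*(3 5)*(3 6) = (3 7 8 5 6)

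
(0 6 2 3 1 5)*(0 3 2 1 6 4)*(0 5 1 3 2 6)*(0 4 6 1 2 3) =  (0 6)(1 2)(3 4 5)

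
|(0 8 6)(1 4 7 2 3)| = 15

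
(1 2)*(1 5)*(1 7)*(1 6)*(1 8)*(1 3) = (1 2 5 7 6 8 3)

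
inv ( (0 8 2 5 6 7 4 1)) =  (0 1 4 7 6 5 2 8)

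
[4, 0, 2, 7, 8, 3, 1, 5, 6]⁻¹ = [1, 6, 2, 5, 0, 7, 8, 3, 4]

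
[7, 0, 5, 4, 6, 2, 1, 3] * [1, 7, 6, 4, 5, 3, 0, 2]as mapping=[0→2, 1→1, 2→3, 3→5, 4→0, 5→6, 6→7, 7→4]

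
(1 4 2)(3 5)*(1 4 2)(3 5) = (1 2 4)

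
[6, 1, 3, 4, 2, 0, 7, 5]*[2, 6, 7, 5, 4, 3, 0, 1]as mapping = [0→0, 1→6, 2→5, 3→4, 4→7, 5→2, 6→1, 7→3]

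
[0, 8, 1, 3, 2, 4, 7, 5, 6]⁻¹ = [0, 2, 4, 3, 5, 7, 8, 6, 1]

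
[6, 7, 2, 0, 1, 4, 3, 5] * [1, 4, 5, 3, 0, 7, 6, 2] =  [6, 2, 5, 1, 4, 0, 3, 7]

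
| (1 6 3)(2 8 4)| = 3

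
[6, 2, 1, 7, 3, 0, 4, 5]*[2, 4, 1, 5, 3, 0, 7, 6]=[7, 1, 4, 6, 5, 2, 3, 0]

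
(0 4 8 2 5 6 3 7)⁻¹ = (0 7 3 6 5 2 8 4)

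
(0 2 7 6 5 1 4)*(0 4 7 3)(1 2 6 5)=(0 6 1 7 5 2 3)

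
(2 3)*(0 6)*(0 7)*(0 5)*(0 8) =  (0 6 7 5 8)(2 3)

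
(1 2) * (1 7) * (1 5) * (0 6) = (0 6)(1 2 7 5)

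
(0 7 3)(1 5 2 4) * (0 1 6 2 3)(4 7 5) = (0 5 3 1 4 6 2 7)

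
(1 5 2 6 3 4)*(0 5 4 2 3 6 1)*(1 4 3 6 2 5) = (0 1 3 5 6 2 4) 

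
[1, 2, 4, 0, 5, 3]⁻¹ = [3, 0, 1, 5, 2, 4]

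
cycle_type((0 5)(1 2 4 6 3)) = 2.5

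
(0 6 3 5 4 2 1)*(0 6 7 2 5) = (0 7 2 1 6 3)(4 5)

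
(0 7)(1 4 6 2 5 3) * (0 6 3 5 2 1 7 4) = (0 4 3 7 6 1)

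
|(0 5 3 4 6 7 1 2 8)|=9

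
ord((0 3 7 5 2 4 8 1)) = 8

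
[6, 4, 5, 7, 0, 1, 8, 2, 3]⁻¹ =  [4, 5, 7, 8, 1, 2, 0, 3, 6]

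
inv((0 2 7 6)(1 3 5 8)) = (0 6 7 2)(1 8 5 3)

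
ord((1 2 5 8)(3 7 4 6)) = 4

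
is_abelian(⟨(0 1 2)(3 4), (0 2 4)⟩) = no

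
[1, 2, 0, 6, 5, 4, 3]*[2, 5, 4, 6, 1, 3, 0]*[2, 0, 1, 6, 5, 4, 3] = [4, 5, 1, 2, 6, 0, 3]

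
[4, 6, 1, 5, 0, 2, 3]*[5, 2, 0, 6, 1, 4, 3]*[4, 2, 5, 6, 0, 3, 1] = [2, 6, 5, 0, 3, 4, 1]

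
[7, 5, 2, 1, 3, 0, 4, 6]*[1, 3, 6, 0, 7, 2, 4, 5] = [5, 2, 6, 3, 0, 1, 7, 4]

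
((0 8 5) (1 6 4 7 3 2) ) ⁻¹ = (0 5 8) (1 2 3 7 4 6) 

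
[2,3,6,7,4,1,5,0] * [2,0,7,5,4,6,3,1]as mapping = [0→7,1→5,2→3,3→1,4→4,5→0,6→6,7→2]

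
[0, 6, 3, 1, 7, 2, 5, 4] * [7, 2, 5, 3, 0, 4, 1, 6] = [7, 1, 3, 2, 6, 5, 4, 0]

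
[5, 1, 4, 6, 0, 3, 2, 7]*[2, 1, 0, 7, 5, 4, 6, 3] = [4, 1, 5, 6, 2, 7, 0, 3]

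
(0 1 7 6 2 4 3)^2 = (0 7 2 3 1 6 4)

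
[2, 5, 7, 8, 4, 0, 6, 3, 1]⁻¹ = [5, 8, 0, 7, 4, 1, 6, 2, 3]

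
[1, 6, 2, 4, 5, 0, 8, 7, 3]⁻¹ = [5, 0, 2, 8, 3, 4, 1, 7, 6]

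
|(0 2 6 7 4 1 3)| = 7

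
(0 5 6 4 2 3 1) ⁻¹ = (0 1 3 2 4 6 5) 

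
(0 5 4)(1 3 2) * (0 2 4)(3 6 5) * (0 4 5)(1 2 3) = (0 1 6)(3 5 4)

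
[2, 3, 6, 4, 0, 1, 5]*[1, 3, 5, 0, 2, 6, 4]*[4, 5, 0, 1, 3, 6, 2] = [6, 4, 3, 0, 5, 1, 2]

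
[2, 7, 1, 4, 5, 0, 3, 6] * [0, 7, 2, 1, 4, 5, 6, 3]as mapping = [0→2, 1→3, 2→7, 3→4, 4→5, 5→0, 6→1, 7→6]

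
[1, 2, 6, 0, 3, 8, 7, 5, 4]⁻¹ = [3, 0, 1, 4, 8, 7, 2, 6, 5]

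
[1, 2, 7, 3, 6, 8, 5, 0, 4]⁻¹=[7, 0, 1, 3, 8, 6, 4, 2, 5]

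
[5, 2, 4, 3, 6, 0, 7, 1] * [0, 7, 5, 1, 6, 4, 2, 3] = [4, 5, 6, 1, 2, 0, 3, 7]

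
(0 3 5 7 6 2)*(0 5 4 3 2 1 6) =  (0 2 5 7) (1 6) (3 4) 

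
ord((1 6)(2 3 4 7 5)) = 10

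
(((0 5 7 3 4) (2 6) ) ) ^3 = (0 3 5 4 7) (2 6) 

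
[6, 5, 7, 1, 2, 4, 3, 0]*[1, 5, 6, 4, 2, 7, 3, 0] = [3, 7, 0, 5, 6, 2, 4, 1]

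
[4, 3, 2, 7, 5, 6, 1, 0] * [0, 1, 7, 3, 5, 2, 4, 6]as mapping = [0→5, 1→3, 2→7, 3→6, 4→2, 5→4, 6→1, 7→0]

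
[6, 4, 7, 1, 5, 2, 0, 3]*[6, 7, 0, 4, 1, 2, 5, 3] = [5, 1, 3, 7, 2, 0, 6, 4]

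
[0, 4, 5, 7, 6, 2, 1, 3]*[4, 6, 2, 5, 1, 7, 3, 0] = [4, 1, 7, 0, 3, 2, 6, 5]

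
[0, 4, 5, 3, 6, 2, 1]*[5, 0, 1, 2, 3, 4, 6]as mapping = [0→5, 1→3, 2→4, 3→2, 4→6, 5→1, 6→0]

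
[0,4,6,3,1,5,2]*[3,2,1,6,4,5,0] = [3,4,0,6,2,5,1]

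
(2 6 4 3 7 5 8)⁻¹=(2 8 5 7 3 4 6)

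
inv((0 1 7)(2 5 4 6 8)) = (0 7 1)(2 8 6 4 5)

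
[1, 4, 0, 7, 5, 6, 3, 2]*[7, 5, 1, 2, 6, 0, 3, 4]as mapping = [0→5, 1→6, 2→7, 3→4, 4→0, 5→3, 6→2, 7→1]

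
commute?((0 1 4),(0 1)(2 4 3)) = no:(0 1 4) * (0 1)(2 4 3) = (1 3 2 4),(0 1)(2 4 3) * (0 1 4) = (0 4 3 2)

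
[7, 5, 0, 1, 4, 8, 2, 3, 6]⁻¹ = [2, 3, 6, 7, 4, 1, 8, 0, 5]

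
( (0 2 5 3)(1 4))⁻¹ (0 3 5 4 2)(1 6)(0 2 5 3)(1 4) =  (0 3 1 5 2)(4 6)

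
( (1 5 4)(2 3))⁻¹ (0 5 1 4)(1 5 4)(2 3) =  (0 4 5 1)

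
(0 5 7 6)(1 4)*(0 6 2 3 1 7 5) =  (1 4 7 2 3)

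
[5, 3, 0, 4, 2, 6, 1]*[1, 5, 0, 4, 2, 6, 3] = [6, 4, 1, 2, 0, 3, 5]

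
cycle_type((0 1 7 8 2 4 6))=7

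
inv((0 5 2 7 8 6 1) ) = (0 1 6 8 7 2 5) 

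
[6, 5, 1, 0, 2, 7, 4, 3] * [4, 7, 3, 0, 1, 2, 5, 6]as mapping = [0→5, 1→2, 2→7, 3→4, 4→3, 5→6, 6→1, 7→0]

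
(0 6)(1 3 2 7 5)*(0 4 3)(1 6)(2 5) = (0 1)(2 7)(3 5 6 4)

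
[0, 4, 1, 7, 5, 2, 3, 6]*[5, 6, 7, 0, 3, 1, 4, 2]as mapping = [0→5, 1→3, 2→6, 3→2, 4→1, 5→7, 6→0, 7→4]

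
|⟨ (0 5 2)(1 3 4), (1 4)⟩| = 18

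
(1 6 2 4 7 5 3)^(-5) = (1 2 7 3 6 4 5)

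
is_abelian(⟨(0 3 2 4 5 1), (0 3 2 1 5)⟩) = no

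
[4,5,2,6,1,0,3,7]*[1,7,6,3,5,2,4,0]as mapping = [0→5,1→2,2→6,3→4,4→7,5→1,6→3,7→0]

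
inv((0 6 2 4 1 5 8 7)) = (0 7 8 5 1 4 2 6)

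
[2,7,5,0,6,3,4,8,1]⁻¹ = [3,8,0,5,6,2,4,1,7]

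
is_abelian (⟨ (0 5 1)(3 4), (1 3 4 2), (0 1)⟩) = no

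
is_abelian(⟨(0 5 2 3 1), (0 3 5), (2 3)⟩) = no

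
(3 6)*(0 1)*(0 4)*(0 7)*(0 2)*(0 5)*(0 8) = (0 1 4 7 2 5 8)(3 6)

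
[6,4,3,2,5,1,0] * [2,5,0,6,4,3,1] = [1,4,6,0,3,5,2]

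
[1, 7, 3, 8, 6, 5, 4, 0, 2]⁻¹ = [7, 0, 8, 2, 6, 5, 4, 1, 3]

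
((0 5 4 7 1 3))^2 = (0 4 1)(3 5 7)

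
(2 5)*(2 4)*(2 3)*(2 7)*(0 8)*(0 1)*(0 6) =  (0 8 1 6)(2 5 4 3 7)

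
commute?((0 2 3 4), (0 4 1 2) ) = no:(0 2 3 4)*(0 4 1 2) = (1 2 3), (0 4 1 2)*(0 2 3 4) = (1 3 4) 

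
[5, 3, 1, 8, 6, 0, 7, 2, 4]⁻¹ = [5, 2, 7, 1, 8, 0, 4, 6, 3]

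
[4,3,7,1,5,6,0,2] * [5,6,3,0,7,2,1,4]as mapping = [0→7,1→0,2→4,3→6,4→2,5→1,6→5,7→3]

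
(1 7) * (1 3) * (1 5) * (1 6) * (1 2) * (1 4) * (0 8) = (0 8) (1 7 3 5 6 2 4) 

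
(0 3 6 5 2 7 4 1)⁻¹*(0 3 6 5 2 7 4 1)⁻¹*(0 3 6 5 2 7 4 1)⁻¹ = (0 7 6 1 2 3 4 5)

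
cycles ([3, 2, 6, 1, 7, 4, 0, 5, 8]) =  (0 3 1 2 6)(4 7 5)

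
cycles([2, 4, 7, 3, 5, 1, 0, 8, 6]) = (0 2 7 8 6)(1 4 5)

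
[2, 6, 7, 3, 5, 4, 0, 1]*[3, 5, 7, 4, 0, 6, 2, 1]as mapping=[0→7, 1→2, 2→1, 3→4, 4→6, 5→0, 6→3, 7→5]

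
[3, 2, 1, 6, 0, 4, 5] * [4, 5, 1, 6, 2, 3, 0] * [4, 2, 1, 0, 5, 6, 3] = [3, 2, 6, 4, 5, 1, 0]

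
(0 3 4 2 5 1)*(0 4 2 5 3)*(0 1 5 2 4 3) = (0 1 3 4 2)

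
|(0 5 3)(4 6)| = 6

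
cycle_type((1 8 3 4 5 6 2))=7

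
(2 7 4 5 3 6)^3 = (2 5)(3 7)(4 6)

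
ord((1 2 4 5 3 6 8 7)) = 8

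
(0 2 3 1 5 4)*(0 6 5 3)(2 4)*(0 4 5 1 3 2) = (0 5)(1 2 4 6)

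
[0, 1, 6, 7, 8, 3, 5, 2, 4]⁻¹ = [0, 1, 7, 5, 8, 6, 2, 3, 4]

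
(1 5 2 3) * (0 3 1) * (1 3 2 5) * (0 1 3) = (0 2)(1 3)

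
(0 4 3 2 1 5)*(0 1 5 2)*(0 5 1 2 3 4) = (1 3 5 2)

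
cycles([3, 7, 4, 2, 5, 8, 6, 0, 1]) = (0 3 2 4 5 8 1 7)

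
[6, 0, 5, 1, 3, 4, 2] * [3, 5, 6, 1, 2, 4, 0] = [0, 3, 4, 5, 1, 2, 6]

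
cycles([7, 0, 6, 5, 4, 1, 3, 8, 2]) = (0 7 8 2 6 3 5 1)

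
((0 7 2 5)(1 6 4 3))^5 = (0 7 2 5)(1 6 4 3)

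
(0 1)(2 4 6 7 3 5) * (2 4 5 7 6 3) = (0 1)(2 5 4 3 7)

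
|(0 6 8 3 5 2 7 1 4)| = 9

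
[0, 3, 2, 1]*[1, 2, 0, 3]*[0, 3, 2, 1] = [3, 1, 0, 2]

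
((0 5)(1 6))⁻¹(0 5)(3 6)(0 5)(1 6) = (0 5)(1 3)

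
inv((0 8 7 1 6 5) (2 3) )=(0 5 6 1 7 8) (2 3) 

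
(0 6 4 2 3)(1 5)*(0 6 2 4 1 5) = (0 2 3 6 1)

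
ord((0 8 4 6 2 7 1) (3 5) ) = 14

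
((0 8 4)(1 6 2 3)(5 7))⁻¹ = (0 4 8)(1 3 2 6)(5 7)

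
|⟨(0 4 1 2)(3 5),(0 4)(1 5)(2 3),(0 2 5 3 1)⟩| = 720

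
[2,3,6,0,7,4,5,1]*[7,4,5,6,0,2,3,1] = [5,6,3,7,1,0,2,4]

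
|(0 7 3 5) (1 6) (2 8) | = 4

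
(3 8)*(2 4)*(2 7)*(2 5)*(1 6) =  (1 6)(2 4 7 5)(3 8)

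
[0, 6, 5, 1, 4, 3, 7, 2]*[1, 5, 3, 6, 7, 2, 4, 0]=[1, 4, 2, 5, 7, 6, 0, 3]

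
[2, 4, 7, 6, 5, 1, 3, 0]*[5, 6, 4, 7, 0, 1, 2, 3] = [4, 0, 3, 2, 1, 6, 7, 5]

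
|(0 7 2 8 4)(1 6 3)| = 15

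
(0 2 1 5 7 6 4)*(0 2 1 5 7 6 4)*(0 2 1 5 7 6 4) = (0 5 4 1 6 2 7)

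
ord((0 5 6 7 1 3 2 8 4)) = 9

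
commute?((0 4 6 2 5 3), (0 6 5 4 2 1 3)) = no:(0 4 6 2 5 3) * (0 6 5 4 2 1 3) = (0 2 4 5)(1 3 6), (0 6 5 4 2 1 3) * (0 4 6 2 5 3) = (0 2 1)(3 4 5 6)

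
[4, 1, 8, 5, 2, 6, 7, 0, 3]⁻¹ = [7, 1, 4, 8, 0, 3, 5, 6, 2]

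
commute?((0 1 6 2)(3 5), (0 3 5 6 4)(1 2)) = no:(0 1 6 2)(3 5) * (0 3 5 6 4)(1 2) = (0 2 3 6 1 4), (0 3 5 6 4)(1 2) * (0 1 6 2)(3 5) = (0 5 2 6 4 1)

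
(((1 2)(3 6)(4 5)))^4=()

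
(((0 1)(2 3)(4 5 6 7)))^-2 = (4 6)(5 7)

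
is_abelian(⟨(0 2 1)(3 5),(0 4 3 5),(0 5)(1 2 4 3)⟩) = no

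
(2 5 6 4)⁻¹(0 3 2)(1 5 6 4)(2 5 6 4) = (0 3 5)(1 6 4 2)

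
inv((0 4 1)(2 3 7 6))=(0 1 4)(2 6 7 3)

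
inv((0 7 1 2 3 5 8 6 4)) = (0 4 6 8 5 3 2 1 7)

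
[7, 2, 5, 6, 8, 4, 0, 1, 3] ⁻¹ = [6, 7, 1, 8, 5, 2, 3, 0, 4] 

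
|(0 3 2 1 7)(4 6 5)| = 15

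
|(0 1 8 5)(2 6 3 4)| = 4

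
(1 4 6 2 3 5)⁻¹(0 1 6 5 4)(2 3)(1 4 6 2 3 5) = (0 4 2 1 6)(3 5)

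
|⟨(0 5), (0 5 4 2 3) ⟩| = 120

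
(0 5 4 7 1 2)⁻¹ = (0 2 1 7 4 5)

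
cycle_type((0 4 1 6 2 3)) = 6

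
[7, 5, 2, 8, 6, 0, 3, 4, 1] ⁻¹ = [5, 8, 2, 6, 7, 1, 4, 0, 3] 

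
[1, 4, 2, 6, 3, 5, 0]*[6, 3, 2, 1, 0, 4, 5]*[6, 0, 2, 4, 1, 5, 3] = [4, 6, 2, 5, 0, 1, 3]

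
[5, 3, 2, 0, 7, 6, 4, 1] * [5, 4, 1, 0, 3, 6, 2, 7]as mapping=[0→6, 1→0, 2→1, 3→5, 4→7, 5→2, 6→3, 7→4]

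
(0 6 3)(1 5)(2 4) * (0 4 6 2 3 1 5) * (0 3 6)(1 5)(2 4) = (0 4 6 5 1 3 2)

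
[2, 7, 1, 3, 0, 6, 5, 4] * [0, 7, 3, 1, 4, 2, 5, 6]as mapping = [0→3, 1→6, 2→7, 3→1, 4→0, 5→5, 6→2, 7→4]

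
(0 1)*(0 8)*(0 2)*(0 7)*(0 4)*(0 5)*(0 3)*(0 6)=(0 1 8 2 7 4 5 3 6)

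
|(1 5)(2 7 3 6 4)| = 10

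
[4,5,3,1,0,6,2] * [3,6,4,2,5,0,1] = [5,0,2,6,3,1,4]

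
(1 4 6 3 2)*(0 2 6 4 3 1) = (0 2)(1 3 6)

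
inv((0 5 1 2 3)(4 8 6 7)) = (0 3 2 1 5)(4 7 6 8)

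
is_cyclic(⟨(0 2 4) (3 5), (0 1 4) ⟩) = no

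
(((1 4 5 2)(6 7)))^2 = (1 5)(2 4)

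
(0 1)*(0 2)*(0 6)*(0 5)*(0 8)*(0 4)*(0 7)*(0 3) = (0 1 2 6 5 8 4 7 3)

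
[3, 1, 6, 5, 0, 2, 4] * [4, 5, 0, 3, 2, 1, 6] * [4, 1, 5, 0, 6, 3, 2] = [0, 3, 2, 1, 6, 4, 5]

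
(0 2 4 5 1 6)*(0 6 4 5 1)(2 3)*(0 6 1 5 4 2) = (0 3)(1 2 4 5 6)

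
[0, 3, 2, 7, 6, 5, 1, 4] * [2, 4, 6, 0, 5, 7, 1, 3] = [2, 0, 6, 3, 1, 7, 4, 5]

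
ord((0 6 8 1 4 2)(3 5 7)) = 6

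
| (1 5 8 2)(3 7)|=4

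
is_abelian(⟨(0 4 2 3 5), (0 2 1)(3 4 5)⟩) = no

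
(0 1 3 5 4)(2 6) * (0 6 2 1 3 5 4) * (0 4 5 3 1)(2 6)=(0 1 3 5 4 2 6)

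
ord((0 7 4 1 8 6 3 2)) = 8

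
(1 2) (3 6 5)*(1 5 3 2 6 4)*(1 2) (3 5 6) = (1 3 4 2 6 5) 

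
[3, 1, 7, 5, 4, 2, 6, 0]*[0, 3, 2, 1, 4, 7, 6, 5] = [1, 3, 5, 7, 4, 2, 6, 0]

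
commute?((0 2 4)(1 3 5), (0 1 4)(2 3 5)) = no:(0 2 4)(1 3 5) * (0 1 4)(2 3 5) = (0 3 2)(1 5 4), (0 1 4)(2 3 5) * (0 2 4)(1 3 5) = (0 3 1)(2 5 4)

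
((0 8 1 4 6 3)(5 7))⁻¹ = (0 3 6 4 1 8)(5 7)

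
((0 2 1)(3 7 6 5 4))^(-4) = (0 1 2)(3 7 6 5 4)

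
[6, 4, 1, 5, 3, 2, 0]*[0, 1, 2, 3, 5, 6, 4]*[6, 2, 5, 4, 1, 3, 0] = [1, 3, 2, 0, 4, 5, 6]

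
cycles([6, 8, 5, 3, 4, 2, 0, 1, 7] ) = (0 6) (1 8 7) (2 5) 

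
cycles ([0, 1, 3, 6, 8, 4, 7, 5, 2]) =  (2 3 6 7 5 4 8)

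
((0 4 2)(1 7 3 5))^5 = (0 2 4)(1 7 3 5)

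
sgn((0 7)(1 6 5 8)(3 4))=-1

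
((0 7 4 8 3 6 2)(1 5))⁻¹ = (0 2 6 3 8 4 7)(1 5)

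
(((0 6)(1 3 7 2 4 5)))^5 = (0 6)(1 5 4 2 7 3)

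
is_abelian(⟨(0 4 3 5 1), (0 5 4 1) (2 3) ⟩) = no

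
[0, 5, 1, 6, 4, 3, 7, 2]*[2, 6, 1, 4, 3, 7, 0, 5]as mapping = [0→2, 1→7, 2→6, 3→0, 4→3, 5→4, 6→5, 7→1]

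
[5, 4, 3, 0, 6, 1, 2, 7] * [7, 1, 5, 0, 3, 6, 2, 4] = [6, 3, 0, 7, 2, 1, 5, 4]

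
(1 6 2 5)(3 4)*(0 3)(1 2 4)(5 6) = (0 3 1 5 2 6 4)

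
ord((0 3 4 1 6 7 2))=7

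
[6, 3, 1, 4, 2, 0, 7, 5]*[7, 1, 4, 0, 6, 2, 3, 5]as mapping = [0→3, 1→0, 2→1, 3→6, 4→4, 5→7, 6→5, 7→2]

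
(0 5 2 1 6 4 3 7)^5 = (0 4 2 7 6 5 3 1)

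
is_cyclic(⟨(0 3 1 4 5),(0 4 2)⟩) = no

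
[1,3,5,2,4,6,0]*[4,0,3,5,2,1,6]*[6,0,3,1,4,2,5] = [6,2,0,1,3,5,4]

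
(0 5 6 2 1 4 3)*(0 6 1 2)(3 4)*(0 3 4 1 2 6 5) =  (1 4)(2 6 3 5)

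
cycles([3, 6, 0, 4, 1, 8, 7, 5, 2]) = (0 3 4 1 6 7 5 8 2)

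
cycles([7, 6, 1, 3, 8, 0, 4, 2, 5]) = (0 7 2 1 6 4 8 5)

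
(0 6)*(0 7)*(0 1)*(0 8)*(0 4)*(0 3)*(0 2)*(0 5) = (0 6 7 1 8 4 3 2 5)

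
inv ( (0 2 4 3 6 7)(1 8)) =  (0 7 6 3 4 2)(1 8)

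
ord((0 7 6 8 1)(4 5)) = 10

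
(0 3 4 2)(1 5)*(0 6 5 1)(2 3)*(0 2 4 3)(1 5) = (0 4)(1 5 2 6)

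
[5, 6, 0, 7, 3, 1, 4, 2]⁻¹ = [2, 5, 7, 4, 6, 0, 1, 3]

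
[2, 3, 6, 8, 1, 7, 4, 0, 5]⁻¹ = [7, 4, 0, 1, 6, 8, 2, 5, 3]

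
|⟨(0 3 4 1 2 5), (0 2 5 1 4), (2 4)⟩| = 720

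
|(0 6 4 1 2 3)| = 6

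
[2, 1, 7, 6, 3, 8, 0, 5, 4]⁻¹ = [6, 1, 0, 4, 8, 7, 3, 2, 5]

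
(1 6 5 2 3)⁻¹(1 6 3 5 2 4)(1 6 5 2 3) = (1 2 3 4 6 5)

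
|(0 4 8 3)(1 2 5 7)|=4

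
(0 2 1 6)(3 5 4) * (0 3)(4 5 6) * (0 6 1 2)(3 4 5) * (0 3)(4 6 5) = (0 3 1 4 5)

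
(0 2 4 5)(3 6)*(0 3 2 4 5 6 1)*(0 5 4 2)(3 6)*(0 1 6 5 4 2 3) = (0 3 6 1 4)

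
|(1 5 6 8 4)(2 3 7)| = 15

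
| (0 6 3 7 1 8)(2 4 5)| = 6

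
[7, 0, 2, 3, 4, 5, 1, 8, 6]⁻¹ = [1, 6, 2, 3, 4, 5, 8, 0, 7]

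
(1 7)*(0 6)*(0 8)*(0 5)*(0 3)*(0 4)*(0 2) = (0 6 8 5 3 4 2)(1 7)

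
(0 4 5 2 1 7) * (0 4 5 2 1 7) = (0 5 1)(2 7 4)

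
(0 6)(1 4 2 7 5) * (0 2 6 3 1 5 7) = (0 3 1 4 6 2)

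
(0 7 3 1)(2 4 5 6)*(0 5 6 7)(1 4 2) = (1 5 7 3 4 6)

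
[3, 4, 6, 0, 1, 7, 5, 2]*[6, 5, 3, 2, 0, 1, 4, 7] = [2, 0, 4, 6, 5, 7, 1, 3]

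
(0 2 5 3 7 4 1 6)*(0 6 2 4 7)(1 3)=(0 4 3)(1 2 5)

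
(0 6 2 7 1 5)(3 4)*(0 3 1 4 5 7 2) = (0 6)(1 7 4)(3 5)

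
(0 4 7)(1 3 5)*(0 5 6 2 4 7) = (0 7 5 1 3 6 2 4)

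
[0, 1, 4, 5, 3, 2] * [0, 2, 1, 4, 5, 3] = [0, 2, 5, 3, 4, 1]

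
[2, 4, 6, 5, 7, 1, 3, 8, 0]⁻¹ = [8, 5, 0, 6, 1, 3, 2, 4, 7]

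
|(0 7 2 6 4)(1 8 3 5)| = 20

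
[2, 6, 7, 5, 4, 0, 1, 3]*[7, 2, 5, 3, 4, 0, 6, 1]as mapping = [0→5, 1→6, 2→1, 3→0, 4→4, 5→7, 6→2, 7→3]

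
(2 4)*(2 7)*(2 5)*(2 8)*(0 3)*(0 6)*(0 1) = (0 3 6 1)(2 4 7 5 8)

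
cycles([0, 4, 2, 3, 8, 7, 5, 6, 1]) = (1 4 8)(5 7 6)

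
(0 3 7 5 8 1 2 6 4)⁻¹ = (0 4 6 2 1 8 5 7 3)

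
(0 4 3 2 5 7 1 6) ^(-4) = (0 5) (1 3) (2 6) (4 7) 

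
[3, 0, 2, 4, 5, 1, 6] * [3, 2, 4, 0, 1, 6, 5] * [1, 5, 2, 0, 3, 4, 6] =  [1, 0, 3, 5, 6, 2, 4]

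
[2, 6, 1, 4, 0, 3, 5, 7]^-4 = [6, 3, 5, 2, 1, 0, 4, 7]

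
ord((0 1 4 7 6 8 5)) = 7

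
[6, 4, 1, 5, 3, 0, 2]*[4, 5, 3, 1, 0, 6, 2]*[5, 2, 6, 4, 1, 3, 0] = [6, 5, 3, 0, 2, 1, 4]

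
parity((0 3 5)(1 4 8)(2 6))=odd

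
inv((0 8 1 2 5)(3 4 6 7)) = (0 5 2 1 8)(3 7 6 4)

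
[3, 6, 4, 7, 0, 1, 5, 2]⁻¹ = [4, 5, 7, 0, 2, 6, 1, 3]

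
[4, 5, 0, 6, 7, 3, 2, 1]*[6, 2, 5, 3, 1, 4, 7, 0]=[1, 4, 6, 7, 0, 3, 5, 2]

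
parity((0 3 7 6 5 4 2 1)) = odd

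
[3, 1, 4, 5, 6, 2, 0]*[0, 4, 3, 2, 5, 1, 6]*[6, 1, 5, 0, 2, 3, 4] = [5, 2, 3, 1, 4, 0, 6]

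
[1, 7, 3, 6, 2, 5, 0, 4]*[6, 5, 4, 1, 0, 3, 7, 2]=[5, 2, 1, 7, 4, 3, 6, 0]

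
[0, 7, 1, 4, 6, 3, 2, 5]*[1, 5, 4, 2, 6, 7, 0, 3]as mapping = [0→1, 1→3, 2→5, 3→6, 4→0, 5→2, 6→4, 7→7]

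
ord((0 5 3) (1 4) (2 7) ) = 6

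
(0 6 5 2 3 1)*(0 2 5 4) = (0 6 4) (1 2 3) 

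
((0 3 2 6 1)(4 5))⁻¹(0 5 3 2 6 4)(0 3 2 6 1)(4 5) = (1 5 3 4 2 6)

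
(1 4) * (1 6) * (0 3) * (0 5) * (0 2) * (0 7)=(0 3 5 2 7)(1 4 6)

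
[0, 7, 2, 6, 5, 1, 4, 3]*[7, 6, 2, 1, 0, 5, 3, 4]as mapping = [0→7, 1→4, 2→2, 3→3, 4→5, 5→6, 6→0, 7→1]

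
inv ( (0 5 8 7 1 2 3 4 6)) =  (0 6 4 3 2 1 7 8 5)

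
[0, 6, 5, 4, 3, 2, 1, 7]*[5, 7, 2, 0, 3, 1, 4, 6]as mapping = [0→5, 1→4, 2→1, 3→3, 4→0, 5→2, 6→7, 7→6]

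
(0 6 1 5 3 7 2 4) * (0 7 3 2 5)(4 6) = (0 4 7 5 2 6 1)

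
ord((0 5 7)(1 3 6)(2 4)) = 6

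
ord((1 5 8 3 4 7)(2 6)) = 6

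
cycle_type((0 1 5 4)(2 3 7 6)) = 4^2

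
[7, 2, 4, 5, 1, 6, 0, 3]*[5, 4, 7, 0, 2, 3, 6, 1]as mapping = [0→1, 1→7, 2→2, 3→3, 4→4, 5→6, 6→5, 7→0]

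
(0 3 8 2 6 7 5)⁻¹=(0 5 7 6 2 8 3)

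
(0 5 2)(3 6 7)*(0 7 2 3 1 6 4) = (0 5 3 4)(1 6 2 7)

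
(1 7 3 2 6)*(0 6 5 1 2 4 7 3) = (0 6 2 5 1 3 4 7)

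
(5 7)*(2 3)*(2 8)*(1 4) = (1 4)(2 3 8)(5 7)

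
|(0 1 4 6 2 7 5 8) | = 8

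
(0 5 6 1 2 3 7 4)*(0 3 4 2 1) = (0 5 6)(2 4 3 7)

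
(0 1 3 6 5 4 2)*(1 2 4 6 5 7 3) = (0 2)(3 5 6 7)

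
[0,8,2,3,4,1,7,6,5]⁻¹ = [0,5,2,3,4,8,7,6,1]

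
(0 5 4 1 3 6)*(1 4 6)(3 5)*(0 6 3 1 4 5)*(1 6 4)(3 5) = (0 6 4 3 1)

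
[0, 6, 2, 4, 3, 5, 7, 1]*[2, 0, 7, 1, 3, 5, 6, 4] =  [2, 6, 7, 3, 1, 5, 4, 0]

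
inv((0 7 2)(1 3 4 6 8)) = (0 2 7)(1 8 6 4 3)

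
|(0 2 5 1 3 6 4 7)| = 8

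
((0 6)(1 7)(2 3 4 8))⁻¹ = (0 6)(1 7)(2 8 4 3)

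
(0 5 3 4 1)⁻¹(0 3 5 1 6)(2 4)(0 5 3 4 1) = (0 6 5 4 3)(1 2)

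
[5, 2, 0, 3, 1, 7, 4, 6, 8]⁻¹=[2, 4, 1, 3, 6, 0, 7, 5, 8]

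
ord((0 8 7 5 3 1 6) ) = 7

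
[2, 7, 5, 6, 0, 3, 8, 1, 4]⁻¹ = [4, 7, 0, 5, 8, 2, 3, 1, 6]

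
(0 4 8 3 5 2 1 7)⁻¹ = (0 7 1 2 5 3 8 4)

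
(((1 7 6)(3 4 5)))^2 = (1 6 7)(3 5 4)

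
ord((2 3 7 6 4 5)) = 6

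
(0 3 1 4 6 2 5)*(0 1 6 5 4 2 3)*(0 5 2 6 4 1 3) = (0 5 3 4 2 1 6)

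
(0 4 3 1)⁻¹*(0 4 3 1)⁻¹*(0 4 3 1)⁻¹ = (0 4 3 1)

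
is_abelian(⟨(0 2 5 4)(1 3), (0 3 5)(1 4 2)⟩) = no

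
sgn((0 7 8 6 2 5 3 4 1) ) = 1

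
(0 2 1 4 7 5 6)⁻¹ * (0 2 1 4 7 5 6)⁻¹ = (0 5 4 2 6 7 1)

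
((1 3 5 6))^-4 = ()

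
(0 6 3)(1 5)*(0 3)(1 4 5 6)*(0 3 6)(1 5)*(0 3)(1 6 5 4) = (0 4 6)(1 3 5)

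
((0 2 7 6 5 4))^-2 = (0 5 7)(2 4 6)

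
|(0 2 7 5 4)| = 5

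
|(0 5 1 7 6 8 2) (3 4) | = 14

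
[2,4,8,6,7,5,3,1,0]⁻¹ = [8,7,0,6,1,5,3,4,2]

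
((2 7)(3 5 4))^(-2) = (3 5 4)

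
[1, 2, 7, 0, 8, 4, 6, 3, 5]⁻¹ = [3, 0, 1, 7, 5, 8, 6, 2, 4]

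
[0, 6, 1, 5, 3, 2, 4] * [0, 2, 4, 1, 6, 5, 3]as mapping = [0→0, 1→3, 2→2, 3→5, 4→1, 5→4, 6→6]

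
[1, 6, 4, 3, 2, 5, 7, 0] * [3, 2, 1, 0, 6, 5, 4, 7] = [2, 4, 6, 0, 1, 5, 7, 3]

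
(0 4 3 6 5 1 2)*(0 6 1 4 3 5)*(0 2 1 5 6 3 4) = (0 4 6 2 3 5)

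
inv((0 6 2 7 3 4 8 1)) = (0 1 8 4 3 7 2 6)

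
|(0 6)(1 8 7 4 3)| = 10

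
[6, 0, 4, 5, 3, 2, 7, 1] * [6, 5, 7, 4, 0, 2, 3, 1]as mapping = [0→3, 1→6, 2→0, 3→2, 4→4, 5→7, 6→1, 7→5]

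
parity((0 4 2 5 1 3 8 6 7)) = even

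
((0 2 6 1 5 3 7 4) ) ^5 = (0 3 6 4 5 2 7 1) 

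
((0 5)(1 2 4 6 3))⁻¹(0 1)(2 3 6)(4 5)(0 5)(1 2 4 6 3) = (0 6)(1 3 4)(2 5)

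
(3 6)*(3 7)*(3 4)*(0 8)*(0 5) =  (0 8 5)(3 6 7 4)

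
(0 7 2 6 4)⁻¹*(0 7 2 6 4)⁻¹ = (0 6 7 4 2)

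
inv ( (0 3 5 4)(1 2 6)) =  (0 4 5 3)(1 6 2)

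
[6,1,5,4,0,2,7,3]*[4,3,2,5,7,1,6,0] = [6,3,1,7,4,2,0,5]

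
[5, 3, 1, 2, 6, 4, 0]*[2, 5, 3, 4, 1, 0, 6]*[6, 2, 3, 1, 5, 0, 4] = [6, 5, 0, 1, 4, 2, 3] 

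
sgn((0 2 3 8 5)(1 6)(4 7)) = 1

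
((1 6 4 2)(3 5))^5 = (1 6 4 2)(3 5)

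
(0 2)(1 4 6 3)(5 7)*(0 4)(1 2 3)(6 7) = (0 3 2 4 7 5 6 1)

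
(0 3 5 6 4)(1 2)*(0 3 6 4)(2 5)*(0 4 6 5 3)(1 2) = (0 5 6 4)(1 3)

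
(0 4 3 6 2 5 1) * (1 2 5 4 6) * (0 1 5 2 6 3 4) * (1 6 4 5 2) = (0 3 2)(1 6)(4 5)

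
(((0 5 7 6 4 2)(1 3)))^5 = (0 2 4 6 7 5)(1 3)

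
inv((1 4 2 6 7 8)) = (1 8 7 6 2 4)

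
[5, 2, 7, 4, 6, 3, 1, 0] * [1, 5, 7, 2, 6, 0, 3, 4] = [0, 7, 4, 6, 3, 2, 5, 1]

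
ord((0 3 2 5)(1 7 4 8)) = 4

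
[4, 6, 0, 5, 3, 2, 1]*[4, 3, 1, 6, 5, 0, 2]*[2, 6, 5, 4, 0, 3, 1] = [3, 5, 0, 2, 1, 6, 4]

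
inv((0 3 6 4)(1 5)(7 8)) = (0 4 6 3)(1 5)(7 8)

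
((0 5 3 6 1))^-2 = (0 6 5 1 3)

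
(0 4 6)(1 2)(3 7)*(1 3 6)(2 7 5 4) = (0 2 3 5 4 1 7 6)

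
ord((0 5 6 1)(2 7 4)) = 12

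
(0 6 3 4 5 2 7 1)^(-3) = (0 2 3 1 5 6 7 4)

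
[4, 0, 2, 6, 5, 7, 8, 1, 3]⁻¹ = [1, 7, 2, 8, 0, 4, 3, 5, 6]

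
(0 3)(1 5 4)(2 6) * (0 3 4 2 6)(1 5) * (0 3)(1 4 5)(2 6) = (0 5 6 2 3)(1 4)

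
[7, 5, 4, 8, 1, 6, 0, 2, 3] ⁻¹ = [6, 4, 7, 8, 2, 1, 5, 0, 3] 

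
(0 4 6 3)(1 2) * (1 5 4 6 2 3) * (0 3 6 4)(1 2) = (0 4 1 6 2 5)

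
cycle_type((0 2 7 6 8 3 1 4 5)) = 9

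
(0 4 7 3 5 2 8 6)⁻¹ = (0 6 8 2 5 3 7 4)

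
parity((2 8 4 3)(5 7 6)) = odd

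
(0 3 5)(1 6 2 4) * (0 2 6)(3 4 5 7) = (0 4 1)(2 5)(3 7)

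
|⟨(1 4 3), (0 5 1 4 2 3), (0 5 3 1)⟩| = 720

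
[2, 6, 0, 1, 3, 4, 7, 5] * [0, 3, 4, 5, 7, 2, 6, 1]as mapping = [0→4, 1→6, 2→0, 3→3, 4→5, 5→7, 6→1, 7→2]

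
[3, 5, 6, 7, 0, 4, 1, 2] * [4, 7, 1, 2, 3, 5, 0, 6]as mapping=[0→2, 1→5, 2→0, 3→6, 4→4, 5→3, 6→7, 7→1]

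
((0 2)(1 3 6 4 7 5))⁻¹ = (0 2)(1 5 7 4 6 3)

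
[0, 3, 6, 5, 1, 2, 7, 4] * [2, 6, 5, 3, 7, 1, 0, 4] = [2, 3, 0, 1, 6, 5, 4, 7]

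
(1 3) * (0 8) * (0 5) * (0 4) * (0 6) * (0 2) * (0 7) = (0 8 5 4 6 2 7)(1 3)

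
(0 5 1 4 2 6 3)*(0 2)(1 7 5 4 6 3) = (0 4)(1 6)(2 3)(5 7)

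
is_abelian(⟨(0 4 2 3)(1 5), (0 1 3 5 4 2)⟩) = no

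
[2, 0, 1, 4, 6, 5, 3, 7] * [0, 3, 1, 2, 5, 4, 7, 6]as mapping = [0→1, 1→0, 2→3, 3→5, 4→7, 5→4, 6→2, 7→6]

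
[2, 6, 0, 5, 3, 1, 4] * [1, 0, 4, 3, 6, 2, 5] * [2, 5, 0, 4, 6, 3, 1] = [6, 3, 5, 0, 4, 2, 1]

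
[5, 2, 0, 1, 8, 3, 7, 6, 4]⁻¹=[2, 3, 1, 5, 8, 0, 7, 6, 4]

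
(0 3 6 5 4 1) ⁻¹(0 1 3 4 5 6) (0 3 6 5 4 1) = (0 6 1 4 5 3) 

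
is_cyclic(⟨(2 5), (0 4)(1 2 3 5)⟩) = no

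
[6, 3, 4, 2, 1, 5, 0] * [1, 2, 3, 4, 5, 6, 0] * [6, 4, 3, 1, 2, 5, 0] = [6, 2, 5, 1, 3, 0, 4]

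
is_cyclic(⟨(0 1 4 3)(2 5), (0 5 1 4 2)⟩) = no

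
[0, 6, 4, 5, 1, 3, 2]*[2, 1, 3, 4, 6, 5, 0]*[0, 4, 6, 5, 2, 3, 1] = [6, 0, 1, 3, 4, 2, 5]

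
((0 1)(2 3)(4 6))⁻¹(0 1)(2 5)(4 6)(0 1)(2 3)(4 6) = (0 1)(3 5)(4 6)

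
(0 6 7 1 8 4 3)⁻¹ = (0 3 4 8 1 7 6)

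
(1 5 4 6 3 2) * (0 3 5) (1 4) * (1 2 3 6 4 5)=(0 6 1) (2 5) 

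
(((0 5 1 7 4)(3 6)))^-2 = (0 7 5 4 1)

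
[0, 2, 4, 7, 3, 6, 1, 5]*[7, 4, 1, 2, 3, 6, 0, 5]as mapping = [0→7, 1→1, 2→3, 3→5, 4→2, 5→0, 6→4, 7→6]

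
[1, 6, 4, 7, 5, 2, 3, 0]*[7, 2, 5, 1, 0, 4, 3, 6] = [2, 3, 0, 6, 4, 5, 1, 7]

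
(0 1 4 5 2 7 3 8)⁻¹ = (0 8 3 7 2 5 4 1)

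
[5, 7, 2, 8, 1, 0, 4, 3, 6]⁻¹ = [5, 4, 2, 7, 6, 0, 8, 1, 3]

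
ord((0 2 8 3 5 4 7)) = 7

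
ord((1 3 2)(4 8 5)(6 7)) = 6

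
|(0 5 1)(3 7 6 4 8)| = 15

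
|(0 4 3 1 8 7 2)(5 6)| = 14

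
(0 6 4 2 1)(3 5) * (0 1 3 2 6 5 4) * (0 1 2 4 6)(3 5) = (0 3 6 1 2 5 4)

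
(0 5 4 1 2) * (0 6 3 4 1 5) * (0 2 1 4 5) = (0 2 6 3 5 4)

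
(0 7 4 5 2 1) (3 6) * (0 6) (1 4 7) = (0 1 6 3) (2 4 5) 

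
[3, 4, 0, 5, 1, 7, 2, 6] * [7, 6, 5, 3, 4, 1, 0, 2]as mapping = [0→3, 1→4, 2→7, 3→1, 4→6, 5→2, 6→5, 7→0]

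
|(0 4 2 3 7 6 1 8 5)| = 9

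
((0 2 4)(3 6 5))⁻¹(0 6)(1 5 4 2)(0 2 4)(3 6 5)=(0 4 1 3)(2 5)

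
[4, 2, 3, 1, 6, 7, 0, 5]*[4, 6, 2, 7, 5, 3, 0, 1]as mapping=[0→5, 1→2, 2→7, 3→6, 4→0, 5→1, 6→4, 7→3]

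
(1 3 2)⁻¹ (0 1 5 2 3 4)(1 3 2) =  (0 3 5 1 2 4)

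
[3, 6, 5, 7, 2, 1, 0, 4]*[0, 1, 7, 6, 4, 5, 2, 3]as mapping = [0→6, 1→2, 2→5, 3→3, 4→7, 5→1, 6→0, 7→4]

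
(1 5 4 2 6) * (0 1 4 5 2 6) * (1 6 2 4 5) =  (0 6 5 1 4 2)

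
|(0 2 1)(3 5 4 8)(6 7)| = 12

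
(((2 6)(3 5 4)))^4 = (3 5 4)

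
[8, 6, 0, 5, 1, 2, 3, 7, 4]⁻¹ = [2, 4, 5, 6, 8, 3, 1, 7, 0]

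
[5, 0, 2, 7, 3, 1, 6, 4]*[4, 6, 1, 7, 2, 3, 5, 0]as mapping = [0→3, 1→4, 2→1, 3→0, 4→7, 5→6, 6→5, 7→2]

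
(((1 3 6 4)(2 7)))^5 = (1 3 6 4)(2 7)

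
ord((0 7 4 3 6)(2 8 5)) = 15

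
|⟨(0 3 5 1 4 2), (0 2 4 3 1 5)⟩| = 720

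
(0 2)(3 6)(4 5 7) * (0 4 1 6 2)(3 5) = (1 6 5 7)(2 4 3)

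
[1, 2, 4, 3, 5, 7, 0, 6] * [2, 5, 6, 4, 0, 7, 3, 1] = [5, 6, 0, 4, 7, 1, 2, 3]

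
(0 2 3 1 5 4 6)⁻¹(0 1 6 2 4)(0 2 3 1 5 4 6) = (0 3 6 2 5)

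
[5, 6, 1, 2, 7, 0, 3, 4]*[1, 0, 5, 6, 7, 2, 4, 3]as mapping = [0→2, 1→4, 2→0, 3→5, 4→3, 5→1, 6→6, 7→7]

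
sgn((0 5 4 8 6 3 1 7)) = -1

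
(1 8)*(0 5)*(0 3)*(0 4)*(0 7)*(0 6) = (0 5 3 4 7 6)(1 8)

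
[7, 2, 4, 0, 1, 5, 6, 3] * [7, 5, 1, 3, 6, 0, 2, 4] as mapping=[0→4, 1→1, 2→6, 3→7, 4→5, 5→0, 6→2, 7→3] 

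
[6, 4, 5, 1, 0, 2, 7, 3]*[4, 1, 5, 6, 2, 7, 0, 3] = [0, 2, 7, 1, 4, 5, 3, 6]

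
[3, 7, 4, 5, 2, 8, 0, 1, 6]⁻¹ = [6, 7, 4, 0, 2, 3, 8, 1, 5]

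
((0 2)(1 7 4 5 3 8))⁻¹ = (0 2)(1 8 3 5 4 7)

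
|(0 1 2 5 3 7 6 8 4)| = 9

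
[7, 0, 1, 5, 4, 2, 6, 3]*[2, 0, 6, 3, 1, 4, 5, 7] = [7, 2, 0, 4, 1, 6, 5, 3]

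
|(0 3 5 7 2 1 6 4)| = 8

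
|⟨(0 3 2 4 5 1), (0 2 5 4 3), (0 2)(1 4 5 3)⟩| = 720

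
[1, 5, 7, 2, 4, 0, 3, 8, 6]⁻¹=[5, 0, 3, 6, 4, 1, 8, 2, 7]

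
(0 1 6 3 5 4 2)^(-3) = (0 5 1 4 6 2 3)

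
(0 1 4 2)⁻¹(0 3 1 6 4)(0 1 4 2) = (1 3 4 6 2)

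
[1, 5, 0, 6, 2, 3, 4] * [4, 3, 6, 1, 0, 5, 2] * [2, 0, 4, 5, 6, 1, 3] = [5, 1, 6, 4, 3, 0, 2]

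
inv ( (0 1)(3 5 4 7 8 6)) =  (0 1)(3 6 8 7 4 5)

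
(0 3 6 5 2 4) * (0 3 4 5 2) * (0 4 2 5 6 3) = (0 2 6 5 4)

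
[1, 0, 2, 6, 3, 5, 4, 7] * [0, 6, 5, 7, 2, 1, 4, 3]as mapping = [0→6, 1→0, 2→5, 3→4, 4→7, 5→1, 6→2, 7→3]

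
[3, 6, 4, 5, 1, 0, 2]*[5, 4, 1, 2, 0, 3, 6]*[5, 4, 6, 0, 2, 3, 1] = [6, 1, 5, 0, 2, 3, 4]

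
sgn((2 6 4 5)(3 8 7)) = -1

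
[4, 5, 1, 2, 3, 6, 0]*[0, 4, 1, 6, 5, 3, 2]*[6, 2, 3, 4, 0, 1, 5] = [1, 4, 0, 2, 5, 3, 6]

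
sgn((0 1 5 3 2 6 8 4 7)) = 1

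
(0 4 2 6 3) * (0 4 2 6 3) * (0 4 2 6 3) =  (0 6 4 3 2)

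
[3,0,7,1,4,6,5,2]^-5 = [3,0,7,1,4,6,5,2]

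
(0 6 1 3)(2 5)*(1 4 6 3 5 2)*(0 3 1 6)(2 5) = (0 1 2 5 6 4)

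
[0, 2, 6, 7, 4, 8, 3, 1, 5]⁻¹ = [0, 7, 1, 6, 4, 8, 2, 3, 5]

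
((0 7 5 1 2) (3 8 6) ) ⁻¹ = (0 2 1 5 7) (3 6 8) 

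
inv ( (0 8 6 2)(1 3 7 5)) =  (0 2 6 8)(1 5 7 3)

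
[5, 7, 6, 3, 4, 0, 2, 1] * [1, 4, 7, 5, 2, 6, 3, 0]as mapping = [0→6, 1→0, 2→3, 3→5, 4→2, 5→1, 6→7, 7→4]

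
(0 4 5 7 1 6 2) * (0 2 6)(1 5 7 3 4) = (0 1)(3 4 7 5)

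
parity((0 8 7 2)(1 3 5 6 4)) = odd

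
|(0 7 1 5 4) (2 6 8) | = 15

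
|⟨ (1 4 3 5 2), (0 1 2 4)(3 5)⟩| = 360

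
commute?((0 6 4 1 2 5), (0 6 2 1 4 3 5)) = no:(0 6 4 1 2 5) * (0 6 2 1 4 3 5) = (0 2)(3 5 6), (0 6 2 1 4 3 5) * (0 6 4 1 2 5) = (0 4 3)(5 6)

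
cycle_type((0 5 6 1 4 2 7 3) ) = 8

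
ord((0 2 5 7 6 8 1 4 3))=9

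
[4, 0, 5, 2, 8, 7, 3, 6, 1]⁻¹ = [1, 8, 3, 6, 0, 2, 7, 5, 4]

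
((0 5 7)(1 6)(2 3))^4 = (0 5 7)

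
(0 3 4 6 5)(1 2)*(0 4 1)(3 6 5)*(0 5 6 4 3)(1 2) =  (0 4 6)(2 5 3)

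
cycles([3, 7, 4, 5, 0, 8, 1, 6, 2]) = (0 3 5 8 2 4) (1 7 6) 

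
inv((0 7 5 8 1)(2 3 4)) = (0 1 8 5 7)(2 4 3)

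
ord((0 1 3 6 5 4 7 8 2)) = 9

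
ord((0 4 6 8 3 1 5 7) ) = 8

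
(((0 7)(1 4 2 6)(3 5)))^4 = ()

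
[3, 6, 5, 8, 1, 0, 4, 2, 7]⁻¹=[5, 4, 7, 0, 6, 2, 1, 8, 3]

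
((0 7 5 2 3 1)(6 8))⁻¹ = (0 1 3 2 5 7)(6 8)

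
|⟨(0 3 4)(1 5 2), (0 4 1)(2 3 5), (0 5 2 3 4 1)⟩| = 720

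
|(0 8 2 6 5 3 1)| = 7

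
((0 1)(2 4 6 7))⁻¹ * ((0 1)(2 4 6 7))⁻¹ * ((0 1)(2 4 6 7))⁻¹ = (0 1)(2 4 6 7)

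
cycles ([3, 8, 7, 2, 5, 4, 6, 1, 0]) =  (0 3 2 7 1 8)(4 5)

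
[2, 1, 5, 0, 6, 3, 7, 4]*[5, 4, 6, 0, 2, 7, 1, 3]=[6, 4, 7, 5, 1, 0, 3, 2]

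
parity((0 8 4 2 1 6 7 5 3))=even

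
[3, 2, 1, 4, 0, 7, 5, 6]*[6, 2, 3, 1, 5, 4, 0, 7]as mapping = [0→1, 1→3, 2→2, 3→5, 4→6, 5→7, 6→4, 7→0]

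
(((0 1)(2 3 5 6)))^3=(0 1)(2 6 5 3)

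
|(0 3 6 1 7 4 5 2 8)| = 9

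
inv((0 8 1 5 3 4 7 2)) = (0 2 7 4 3 5 1 8)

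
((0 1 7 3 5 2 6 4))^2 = (0 7 5 6)(1 3 2 4)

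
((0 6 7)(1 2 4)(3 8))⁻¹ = (0 7 6)(1 4 2)(3 8)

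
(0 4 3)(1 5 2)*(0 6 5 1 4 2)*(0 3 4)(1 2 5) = (0 5 3 6 1 2)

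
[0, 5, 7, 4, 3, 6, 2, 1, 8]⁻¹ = [0, 7, 6, 4, 3, 1, 5, 2, 8]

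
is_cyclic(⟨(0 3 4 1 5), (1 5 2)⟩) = no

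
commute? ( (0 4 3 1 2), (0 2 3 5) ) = no: (0 4 3 1 2) * (0 2 3 5) = (0 4 5) (1 3), (0 2 3 5) * (0 4 3 1 2) = (1 2) (3 5 4) 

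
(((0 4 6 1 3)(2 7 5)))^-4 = (0 4 6 1 3)(2 5 7)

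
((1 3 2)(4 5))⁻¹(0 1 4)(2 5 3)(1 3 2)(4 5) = (0 3 5)(1 4 2)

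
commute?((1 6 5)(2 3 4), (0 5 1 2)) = no:(1 6 5)(2 3 4) * (0 5 1 2) = (0 5 2 3 4)(1 6), (0 5 1 2) * (1 6 5)(2 3 4) = (0 1 3 4 2)(5 6)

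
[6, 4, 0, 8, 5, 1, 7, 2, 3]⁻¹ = [2, 5, 7, 8, 1, 4, 0, 6, 3]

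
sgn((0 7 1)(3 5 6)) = 1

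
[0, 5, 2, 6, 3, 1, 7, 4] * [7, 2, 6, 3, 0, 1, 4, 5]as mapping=[0→7, 1→1, 2→6, 3→4, 4→3, 5→2, 6→5, 7→0]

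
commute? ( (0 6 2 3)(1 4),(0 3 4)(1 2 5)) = no: (0 6 2 3)(1 4)*(0 3 4)(1 2 5) = (0 6 5 1)(2 4),(0 3 4)(1 2 5)*(0 6 2 3)(1 4) = (1 3)(2 5 4 6)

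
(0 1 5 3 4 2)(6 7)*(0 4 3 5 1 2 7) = (0 2 4 7 6)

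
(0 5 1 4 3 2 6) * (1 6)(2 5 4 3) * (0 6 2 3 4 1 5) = (0 1 4 3)(2 5)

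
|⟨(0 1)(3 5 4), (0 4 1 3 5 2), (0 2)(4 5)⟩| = 720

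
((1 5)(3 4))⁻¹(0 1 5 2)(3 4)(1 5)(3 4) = (0 5 1 2)(3 4)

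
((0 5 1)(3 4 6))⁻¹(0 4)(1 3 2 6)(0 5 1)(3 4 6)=(0 4 2 3)(5 6)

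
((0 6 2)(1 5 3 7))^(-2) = (0 6 2)(1 3)(5 7)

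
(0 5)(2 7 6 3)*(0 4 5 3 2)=(0 3)(2 7 6)(4 5)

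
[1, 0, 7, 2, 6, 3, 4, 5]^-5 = [1, 0, 3, 5, 6, 7, 4, 2]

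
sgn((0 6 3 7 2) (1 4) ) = -1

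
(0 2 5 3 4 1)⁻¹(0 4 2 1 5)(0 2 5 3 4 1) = (0 3 2 1 5)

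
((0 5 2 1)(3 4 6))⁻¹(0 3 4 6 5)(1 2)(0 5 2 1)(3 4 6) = (0 1)(2 5 4 6 3)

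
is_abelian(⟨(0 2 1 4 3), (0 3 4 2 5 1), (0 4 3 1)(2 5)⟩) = no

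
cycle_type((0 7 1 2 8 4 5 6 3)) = 9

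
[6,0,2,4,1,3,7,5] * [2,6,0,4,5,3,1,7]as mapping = [0→1,1→2,2→0,3→5,4→6,5→4,6→7,7→3]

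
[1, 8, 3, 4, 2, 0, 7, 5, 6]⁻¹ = [5, 0, 4, 2, 3, 7, 8, 6, 1]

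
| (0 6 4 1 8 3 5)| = 7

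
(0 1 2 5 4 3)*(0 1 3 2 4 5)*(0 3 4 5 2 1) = (0 4 1 5 2 3)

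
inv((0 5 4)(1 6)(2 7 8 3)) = (0 4 5)(1 6)(2 3 8 7)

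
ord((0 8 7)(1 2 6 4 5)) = 15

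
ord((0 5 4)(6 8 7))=3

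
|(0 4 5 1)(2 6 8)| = 12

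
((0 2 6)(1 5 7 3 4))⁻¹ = (0 6 2)(1 4 3 7 5)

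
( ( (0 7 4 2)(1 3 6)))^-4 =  (1 6 3)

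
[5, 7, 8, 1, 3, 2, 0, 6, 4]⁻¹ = [6, 3, 5, 4, 8, 0, 7, 1, 2]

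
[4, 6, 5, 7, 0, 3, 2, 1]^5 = [4, 7, 6, 5, 0, 2, 1, 3]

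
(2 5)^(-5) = (2 5)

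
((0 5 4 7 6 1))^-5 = (0 5 4 7 6 1)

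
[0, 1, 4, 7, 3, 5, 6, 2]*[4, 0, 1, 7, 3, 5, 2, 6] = [4, 0, 3, 6, 7, 5, 2, 1]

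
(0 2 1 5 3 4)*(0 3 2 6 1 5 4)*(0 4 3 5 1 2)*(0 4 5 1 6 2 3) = (0 2 6 3 5 4 1)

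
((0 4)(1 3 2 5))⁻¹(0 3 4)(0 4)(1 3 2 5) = (0 4 2)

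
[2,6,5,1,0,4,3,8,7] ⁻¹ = [4,3,0,6,5,2,1,8,7] 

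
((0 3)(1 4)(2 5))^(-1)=(0 3)(1 4)(2 5)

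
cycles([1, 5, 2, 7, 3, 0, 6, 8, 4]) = (0 1 5)(3 7 8 4)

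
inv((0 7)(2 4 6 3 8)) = (0 7)(2 8 3 6 4)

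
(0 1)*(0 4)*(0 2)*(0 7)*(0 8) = (0 1 4 2 7 8)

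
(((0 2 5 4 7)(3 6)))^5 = (3 6)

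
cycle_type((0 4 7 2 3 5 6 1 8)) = 9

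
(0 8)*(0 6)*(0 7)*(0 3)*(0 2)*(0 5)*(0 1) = (0 8 6 7 3 2 5 1)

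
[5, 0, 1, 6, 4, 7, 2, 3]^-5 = [7, 5, 0, 2, 4, 3, 1, 6]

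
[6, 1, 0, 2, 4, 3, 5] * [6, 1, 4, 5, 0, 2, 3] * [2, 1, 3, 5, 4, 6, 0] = [5, 1, 0, 4, 2, 6, 3]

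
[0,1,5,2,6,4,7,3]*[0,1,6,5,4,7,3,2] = [0,1,7,6,3,4,2,5]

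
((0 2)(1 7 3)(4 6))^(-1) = (0 2)(1 3 7)(4 6)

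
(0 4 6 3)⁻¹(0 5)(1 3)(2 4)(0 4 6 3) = (0 1)(2 6)(4 5)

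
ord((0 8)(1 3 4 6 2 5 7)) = 14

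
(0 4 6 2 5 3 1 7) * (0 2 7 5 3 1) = (0 4 6 7 2 3)(1 5)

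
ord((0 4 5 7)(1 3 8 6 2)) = 20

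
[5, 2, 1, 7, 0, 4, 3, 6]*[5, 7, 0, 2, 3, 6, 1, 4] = [6, 0, 7, 4, 5, 3, 2, 1]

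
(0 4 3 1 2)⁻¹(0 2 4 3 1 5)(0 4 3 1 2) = (0 3 1 2 5 4)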